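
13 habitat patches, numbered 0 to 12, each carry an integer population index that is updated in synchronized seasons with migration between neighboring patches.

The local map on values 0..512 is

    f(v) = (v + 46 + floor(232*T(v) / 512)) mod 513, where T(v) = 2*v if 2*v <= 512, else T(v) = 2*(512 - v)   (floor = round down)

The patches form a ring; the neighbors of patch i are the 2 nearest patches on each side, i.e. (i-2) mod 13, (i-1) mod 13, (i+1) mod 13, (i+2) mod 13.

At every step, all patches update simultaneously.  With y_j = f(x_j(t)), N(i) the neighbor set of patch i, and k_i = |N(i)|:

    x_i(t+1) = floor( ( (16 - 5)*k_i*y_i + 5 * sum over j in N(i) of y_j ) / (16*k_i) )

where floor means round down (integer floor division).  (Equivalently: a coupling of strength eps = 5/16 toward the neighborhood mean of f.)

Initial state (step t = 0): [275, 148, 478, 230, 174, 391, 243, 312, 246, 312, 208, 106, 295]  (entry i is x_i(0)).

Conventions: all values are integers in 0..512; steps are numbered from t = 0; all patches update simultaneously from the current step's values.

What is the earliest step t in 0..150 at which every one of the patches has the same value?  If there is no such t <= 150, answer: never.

Simulating step by step:
t=0: [275, 148, 478, 230, 174, 391, 243, 312, 246, 312, 208, 106, 295]  (not all equal)
t=1: [65, 270, 122, 393, 342, 131, 384, 62, 79, 73, 327, 210, 97]  (not all equal)
t=2: [192, 70, 210, 71, 69, 223, 76, 168, 166, 192, 101, 354, 210]  (not all equal)
t=3: [369, 239, 380, 223, 222, 395, 238, 363, 343, 361, 261, 138, 373]  (not all equal)
t=4: [89, 388, 137, 404, 403, 138, 387, 67, 65, 51, 45, 221, 88]  (not all equal)
t=5: [227, 82, 235, 76, 76, 233, 76, 170, 153, 171, 167, 375, 212]  (not all equal)
t=6: [420, 264, 421, 238, 237, 410, 238, 362, 332, 341, 343, 151, 393]  (not all equal)
t=7: [57, 61, 107, 389, 425, 143, 389, 66, 65, 52, 52, 238, 55]  (not all equal)
t=8: [188, 157, 201, 82, 74, 239, 76, 169, 154, 176, 174, 389, 178]  (not all equal)
t=9: [370, 348, 383, 253, 231, 418, 239, 363, 335, 349, 348, 143, 355]  (not all equal)
t=10: [53, 28, 65, 55, 379, 105, 389, 67, 65, 51, 51, 227, 52]  (not all equal)
t=11: [170, 115, 149, 145, 68, 199, 71, 165, 154, 173, 171, 373, 167]  (not all equal)
t=12: [331, 290, 315, 314, 218, 373, 225, 350, 333, 343, 341, 136, 331]  (not all equal)
t=13: [49, 24, 59, 60, 360, 98, 368, 63, 63, 50, 49, 218, 49]  (not all equal)
t=14: [161, 109, 141, 149, 66, 189, 67, 158, 151, 169, 166, 360, 160]  (not all equal)
t=15: [316, 279, 302, 316, 213, 358, 217, 338, 326, 336, 333, 132, 319]  (not all equal)
t=16: [46, 23, 58, 59, 352, 96, 357, 61, 60, 48, 48, 212, 47]  (not all equal)
t=17: [156, 106, 139, 148, 65, 187, 66, 154, 146, 165, 163, 351, 156]  (not all equal)
t=18: [308, 273, 298, 313, 210, 355, 213, 331, 318, 329, 327, 129, 312]  (not all equal)
t=19: [45, 23, 57, 58, 348, 95, 352, 61, 59, 47, 47, 208, 46]  (not all equal)
t=20: [153, 106, 137, 146, 64, 185, 65, 154, 144, 162, 160, 345, 153]  (not all equal)
t=21: [303, 272, 295, 310, 209, 351, 211, 330, 314, 324, 322, 127, 307]  (not all equal)
t=22: [45, 22, 56, 58, 346, 93, 349, 59, 59, 47, 47, 206, 45]  (not all equal)
t=23: [153, 104, 135, 145, 63, 182, 64, 151, 144, 162, 160, 342, 151]  (not all equal)
t=24: [302, 268, 291, 307, 206, 346, 210, 325, 314, 324, 322, 127, 304]  (not all equal)
t=25: [45, 22, 56, 57, 342, 93, 347, 59, 59, 47, 47, 206, 45]  (not all equal)
t=26: [153, 104, 135, 144, 63, 182, 64, 151, 144, 162, 160, 342, 151]  (not all equal)
t=27: [302, 268, 291, 306, 206, 346, 210, 325, 314, 324, 322, 127, 304]  (not all equal)
t=28: [45, 22, 56, 57, 342, 93, 347, 59, 59, 47, 47, 206, 45]  (not all equal)

Answer: never
Key observation: The state at step 25 reappears at step 28 — the system is in a cycle of period 3 from step 25 on.  No step 0..28 is synchronized, and the cycle repeats forever, so no step up to 150 (or ever) has all patches equal.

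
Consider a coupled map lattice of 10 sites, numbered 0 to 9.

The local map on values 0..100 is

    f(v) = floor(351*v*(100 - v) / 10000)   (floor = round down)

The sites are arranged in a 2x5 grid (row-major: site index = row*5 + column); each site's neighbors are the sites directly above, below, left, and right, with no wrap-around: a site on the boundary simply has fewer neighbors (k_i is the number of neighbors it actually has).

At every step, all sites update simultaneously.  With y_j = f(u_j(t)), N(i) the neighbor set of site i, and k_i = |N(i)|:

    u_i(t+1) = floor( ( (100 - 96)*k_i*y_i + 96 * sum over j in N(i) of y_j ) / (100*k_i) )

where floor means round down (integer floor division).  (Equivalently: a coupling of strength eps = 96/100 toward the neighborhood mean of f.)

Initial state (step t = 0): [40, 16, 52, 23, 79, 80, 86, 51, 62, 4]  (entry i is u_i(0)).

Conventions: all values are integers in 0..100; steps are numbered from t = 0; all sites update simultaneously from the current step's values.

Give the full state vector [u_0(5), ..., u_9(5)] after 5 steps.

Simulating step by step:
t=0: [40, 16, 52, 23, 79, 80, 86, 51, 62, 4]
t=1: [52, 70, 66, 75, 38, 62, 62, 71, 55, 67]
t=2: [77, 81, 70, 81, 71, 84, 75, 81, 71, 83]
t=3: [50, 66, 54, 71, 52, 62, 52, 69, 53, 71]
t=4: [80, 86, 75, 86, 72, 86, 78, 86, 73, 86]
t=5: [42, 59, 42, 66, 43, 57, 42, 63, 43, 68]

Answer: [42, 59, 42, 66, 43, 57, 42, 63, 43, 68]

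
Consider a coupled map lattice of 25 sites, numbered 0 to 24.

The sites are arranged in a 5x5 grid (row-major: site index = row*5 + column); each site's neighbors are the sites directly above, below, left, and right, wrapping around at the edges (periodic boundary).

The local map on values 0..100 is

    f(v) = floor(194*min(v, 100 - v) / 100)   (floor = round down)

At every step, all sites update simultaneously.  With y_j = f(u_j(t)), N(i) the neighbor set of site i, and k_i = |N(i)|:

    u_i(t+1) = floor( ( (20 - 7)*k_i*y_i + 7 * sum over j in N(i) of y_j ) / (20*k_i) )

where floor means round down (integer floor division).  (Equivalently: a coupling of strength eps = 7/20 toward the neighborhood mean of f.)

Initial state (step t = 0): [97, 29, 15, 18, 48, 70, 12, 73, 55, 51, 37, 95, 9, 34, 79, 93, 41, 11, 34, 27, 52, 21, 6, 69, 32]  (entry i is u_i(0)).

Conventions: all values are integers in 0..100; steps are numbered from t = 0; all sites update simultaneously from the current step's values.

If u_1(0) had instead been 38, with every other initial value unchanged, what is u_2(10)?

Answer: u_2(10) = 78
Key observation: This trace re-runs the system from the modified initial state.

Derivation:
t=0: [97, 38, 15, 18, 48, 70, 12, 73, 55, 51, 37, 95, 9, 34, 79, 93, 41, 11, 34, 27, 52, 21, 6, 69, 32]
t=1: [30, 55, 33, 45, 77, 54, 31, 47, 78, 86, 56, 22, 23, 60, 50, 34, 58, 28, 59, 49, 70, 48, 20, 54, 66]
t=2: [62, 80, 68, 77, 49, 77, 66, 77, 51, 41, 80, 50, 51, 72, 87, 70, 74, 56, 78, 88, 62, 83, 50, 81, 67]
t=3: [69, 45, 59, 53, 84, 50, 61, 56, 81, 74, 44, 84, 86, 57, 33, 53, 56, 80, 44, 31, 67, 43, 81, 45, 61]
t=4: [63, 82, 77, 79, 44, 86, 75, 74, 50, 52, 80, 43, 38, 72, 65, 84, 76, 45, 78, 66, 68, 77, 48, 81, 69]
t=5: [64, 40, 47, 48, 78, 39, 48, 55, 83, 84, 42, 71, 71, 59, 65, 38, 51, 78, 48, 59, 58, 49, 78, 43, 60]
t=6: [68, 80, 85, 82, 50, 72, 86, 80, 46, 39, 76, 64, 59, 73, 67, 76, 85, 52, 85, 78, 80, 87, 54, 80, 74]
t=7: [60, 37, 36, 44, 82, 53, 34, 44, 75, 75, 50, 60, 73, 56, 60, 43, 39, 80, 38, 43, 40, 33, 74, 42, 51]
t=8: [73, 70, 70, 75, 48, 84, 70, 75, 57, 53, 91, 75, 58, 77, 77, 83, 71, 46, 72, 82, 77, 65, 54, 79, 85]
t=9: [53, 58, 58, 55, 79, 39, 53, 55, 74, 81, 24, 49, 72, 51, 44, 34, 57, 82, 53, 36, 44, 65, 80, 45, 37]
t=10: [83, 81, 78, 79, 50, 71, 88, 80, 59, 45, 57, 85, 62, 86, 76, 67, 76, 45, 84, 72, 80, 68, 48, 81, 70]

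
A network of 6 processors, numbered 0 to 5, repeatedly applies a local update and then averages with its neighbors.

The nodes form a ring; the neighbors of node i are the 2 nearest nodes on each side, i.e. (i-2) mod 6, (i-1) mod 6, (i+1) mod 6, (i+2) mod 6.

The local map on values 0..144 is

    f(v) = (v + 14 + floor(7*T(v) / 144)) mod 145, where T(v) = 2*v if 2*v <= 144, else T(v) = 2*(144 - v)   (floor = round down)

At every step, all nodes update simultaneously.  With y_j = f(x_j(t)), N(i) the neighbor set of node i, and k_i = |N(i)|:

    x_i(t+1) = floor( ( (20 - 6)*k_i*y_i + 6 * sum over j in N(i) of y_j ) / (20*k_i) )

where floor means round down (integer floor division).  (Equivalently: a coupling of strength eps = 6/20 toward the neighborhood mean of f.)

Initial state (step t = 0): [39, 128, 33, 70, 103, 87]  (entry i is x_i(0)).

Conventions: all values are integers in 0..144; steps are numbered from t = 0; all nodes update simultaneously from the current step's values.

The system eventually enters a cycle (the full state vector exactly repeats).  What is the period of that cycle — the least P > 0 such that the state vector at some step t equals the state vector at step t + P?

Simulating step by step:
t=0: [39, 128, 33, 70, 103, 87]
t=1: [70, 122, 65, 94, 106, 104]
t=2: [98, 127, 94, 113, 116, 119]
t=3: [120, 136, 117, 130, 129, 133]
t=4: [116, 23, 114, 21, 121, 23]
t=5: [118, 52, 116, 51, 121, 53]
t=6: [124, 80, 123, 79, 126, 81]
t=7: [133, 105, 133, 105, 134, 106]
t=8: [20, 104, 20, 104, 20, 104]
t=9: [47, 108, 47, 108, 47, 108]
t=10: [74, 116, 74, 116, 74, 116]
t=11: [99, 126, 99, 126, 99, 126]
t=12: [120, 137, 120, 137, 120, 137]
t=13: [116, 25, 116, 25, 116, 25]
t=14: [118, 54, 118, 54, 118, 54]
t=15: [124, 82, 124, 82, 124, 82]
t=16: [133, 107, 133, 107, 133, 107]
t=17: [21, 105, 21, 105, 21, 105]
t=18: [49, 109, 49, 109, 49, 109]
t=19: [75, 117, 75, 117, 75, 117]
t=20: [100, 127, 100, 127, 100, 127]
t=21: [121, 138, 121, 138, 121, 138]
t=22: [117, 26, 117, 26, 117, 26]
t=23: [119, 55, 119, 55, 119, 55]
t=24: [125, 83, 125, 83, 125, 83]
t=25: [134, 107, 134, 107, 134, 107]
t=26: [21, 105, 21, 105, 21, 105]

Answer: 9
Key observation: The state at step 17, [21, 105, 21, 105, 21, 105], reappears at step 26 — and no state repeats earlier — so the cycle the system enters has period 9.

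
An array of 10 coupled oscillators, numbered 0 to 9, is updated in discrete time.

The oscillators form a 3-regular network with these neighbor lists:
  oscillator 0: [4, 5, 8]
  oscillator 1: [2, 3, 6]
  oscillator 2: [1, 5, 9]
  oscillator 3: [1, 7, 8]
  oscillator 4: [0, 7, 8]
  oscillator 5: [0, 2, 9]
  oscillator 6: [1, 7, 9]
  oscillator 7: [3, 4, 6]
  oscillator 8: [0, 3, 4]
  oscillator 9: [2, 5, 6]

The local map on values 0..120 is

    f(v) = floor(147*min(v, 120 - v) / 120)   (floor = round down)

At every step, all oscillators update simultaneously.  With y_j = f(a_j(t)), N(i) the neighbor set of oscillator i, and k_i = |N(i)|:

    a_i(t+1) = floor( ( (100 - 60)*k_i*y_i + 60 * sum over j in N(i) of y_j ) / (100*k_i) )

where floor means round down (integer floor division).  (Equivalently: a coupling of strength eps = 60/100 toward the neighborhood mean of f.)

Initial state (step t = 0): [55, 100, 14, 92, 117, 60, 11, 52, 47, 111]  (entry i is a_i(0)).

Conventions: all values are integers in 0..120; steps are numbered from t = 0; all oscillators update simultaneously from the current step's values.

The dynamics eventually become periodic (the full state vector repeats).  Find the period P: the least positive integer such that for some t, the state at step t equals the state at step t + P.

Answer: 2
Key observation: The state at step 7, [64, 68, 68, 67, 64, 67, 68, 67, 64, 68], reappears at step 9 — and no state repeats earlier — so the cycle the system enters has period 2.

Derivation:
t=0: [55, 100, 14, 92, 117, 60, 11, 52, 47, 111]
t=1: [53, 22, 28, 42, 38, 48, 24, 35, 43, 25]
t=2: [56, 33, 36, 44, 50, 48, 31, 42, 53, 36]
t=3: [63, 42, 46, 52, 61, 54, 41, 50, 62, 45]
t=4: [69, 54, 56, 61, 69, 62, 53, 61, 69, 56]
t=5: [63, 67, 68, 68, 64, 68, 66, 68, 64, 67]
t=6: [67, 64, 63, 64, 67, 64, 64, 64, 67, 64]
t=7: [64, 68, 68, 67, 64, 67, 68, 67, 64, 68]
t=8: [67, 63, 63, 64, 67, 64, 63, 64, 67, 63]
t=9: [64, 68, 68, 67, 64, 67, 68, 67, 64, 68]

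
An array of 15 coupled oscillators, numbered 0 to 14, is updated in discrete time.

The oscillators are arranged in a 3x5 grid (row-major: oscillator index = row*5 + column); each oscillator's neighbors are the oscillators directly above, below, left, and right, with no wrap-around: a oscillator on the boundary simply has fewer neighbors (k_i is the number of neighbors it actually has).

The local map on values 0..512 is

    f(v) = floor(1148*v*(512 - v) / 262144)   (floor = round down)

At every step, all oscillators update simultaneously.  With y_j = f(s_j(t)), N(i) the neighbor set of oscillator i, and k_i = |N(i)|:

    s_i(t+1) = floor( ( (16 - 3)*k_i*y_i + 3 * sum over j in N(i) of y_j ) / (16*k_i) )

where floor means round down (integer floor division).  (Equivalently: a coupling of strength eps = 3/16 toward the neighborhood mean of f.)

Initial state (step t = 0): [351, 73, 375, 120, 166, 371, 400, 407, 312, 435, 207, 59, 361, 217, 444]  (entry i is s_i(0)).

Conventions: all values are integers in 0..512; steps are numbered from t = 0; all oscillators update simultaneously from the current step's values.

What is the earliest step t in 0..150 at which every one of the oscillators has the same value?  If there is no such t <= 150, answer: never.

Simulating step by step:
t=0: [351, 73, 375, 120, 166, 371, 400, 407, 312, 435, 207, 59, 361, 217, 444]  (not all equal)
t=1: [235, 155, 215, 214, 236, 231, 190, 195, 260, 159, 256, 139, 229, 267, 147]  (not all equal)
t=2: [280, 248, 276, 279, 280, 283, 264, 271, 283, 249, 281, 236, 278, 282, 239]  (not all equal)
t=3: [284, 285, 285, 284, 284, 283, 285, 285, 283, 285, 284, 284, 284, 284, 285]  (not all equal)
t=4: [283, 283, 283, 283, 283, 283, 283, 283, 283, 283, 283, 283, 283, 283, 283]  (all equal)

Answer: 4
Key observation: Synchronization is absorbing here: once all oscillators are equal they stay equal, and step 4 is the first all-equal step.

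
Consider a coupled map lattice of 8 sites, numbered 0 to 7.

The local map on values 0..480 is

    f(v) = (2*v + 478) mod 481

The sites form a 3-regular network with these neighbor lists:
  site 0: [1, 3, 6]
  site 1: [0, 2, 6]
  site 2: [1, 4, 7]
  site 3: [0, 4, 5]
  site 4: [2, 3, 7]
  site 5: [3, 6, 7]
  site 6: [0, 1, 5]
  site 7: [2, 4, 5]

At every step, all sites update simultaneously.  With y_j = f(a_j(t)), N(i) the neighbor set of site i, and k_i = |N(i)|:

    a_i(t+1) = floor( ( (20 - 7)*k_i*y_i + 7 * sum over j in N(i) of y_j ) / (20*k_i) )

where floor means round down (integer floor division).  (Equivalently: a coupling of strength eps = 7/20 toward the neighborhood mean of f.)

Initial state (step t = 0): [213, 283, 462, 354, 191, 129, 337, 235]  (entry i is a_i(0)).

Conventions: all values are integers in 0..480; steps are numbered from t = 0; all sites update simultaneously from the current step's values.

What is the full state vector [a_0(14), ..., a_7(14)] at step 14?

Answer: [235, 367, 289, 304, 172, 305, 181, 282]

Derivation:
t=0: [213, 283, 462, 354, 191, 129, 337, 235]
t=1: [332, 176, 394, 268, 378, 268, 212, 428]
t=2: [212, 332, 313, 92, 261, 132, 341, 315]
t=3: [338, 205, 134, 201, 79, 230, 229, 146]
t=4: [271, 370, 271, 353, 211, 430, 418, 290]
t=5: [134, 221, 127, 243, 316, 322, 309, 161]
t=6: [239, 361, 268, 68, 162, 157, 187, 272]
t=7: [395, 259, 106, 215, 237, 267, 360, 118]
t=8: [280, 109, 221, 374, 407, 137, 198, 236]
t=9: [151, 245, 403, 250, 351, 307, 321, 426]
t=10: [215, 94, 278, 85, 224, 147, 153, 317]
t=11: [353, 213, 137, 244, 334, 261, 302, 191]
t=12: [208, 346, 291, 54, 195, 83, 157, 303]
t=13: [341, 231, 147, 180, 289, 168, 293, 154]
t=14: [235, 367, 289, 304, 172, 305, 181, 282]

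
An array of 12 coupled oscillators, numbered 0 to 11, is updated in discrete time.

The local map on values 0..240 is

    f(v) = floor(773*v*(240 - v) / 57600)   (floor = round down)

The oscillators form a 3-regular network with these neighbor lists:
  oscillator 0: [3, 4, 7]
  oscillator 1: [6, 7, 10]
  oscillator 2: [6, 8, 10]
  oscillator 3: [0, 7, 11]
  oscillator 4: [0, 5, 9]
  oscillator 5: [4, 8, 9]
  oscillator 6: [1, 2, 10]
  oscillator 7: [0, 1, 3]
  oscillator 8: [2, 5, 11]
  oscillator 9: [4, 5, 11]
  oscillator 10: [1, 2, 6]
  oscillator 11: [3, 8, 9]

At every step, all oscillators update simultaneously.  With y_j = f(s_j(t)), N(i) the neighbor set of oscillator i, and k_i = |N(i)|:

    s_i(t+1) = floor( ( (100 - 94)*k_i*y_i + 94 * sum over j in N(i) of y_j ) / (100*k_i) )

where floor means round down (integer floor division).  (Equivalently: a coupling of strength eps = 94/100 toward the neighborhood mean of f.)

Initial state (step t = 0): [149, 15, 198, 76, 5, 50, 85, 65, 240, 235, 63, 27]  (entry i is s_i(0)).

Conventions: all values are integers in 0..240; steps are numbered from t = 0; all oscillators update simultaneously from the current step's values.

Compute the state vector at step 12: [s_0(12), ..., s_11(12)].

Simulating step by step:
t=0: [149, 15, 198, 76, 5, 50, 85, 65, 240, 235, 63, 27]
t=1: [115, 152, 108, 138, 102, 17, 106, 132, 98, 69, 112, 61]
t=2: [189, 190, 189, 177, 136, 169, 187, 186, 132, 129, 186, 175]
t=3: [155, 133, 151, 138, 162, 188, 130, 134, 149, 168, 129, 175]
t=4: [181, 190, 187, 173, 157, 168, 187, 184, 155, 151, 187, 175]
t=5: [154, 134, 146, 144, 162, 175, 131, 141, 150, 163, 131, 169]
t=6: [180, 189, 187, 175, 165, 171, 188, 184, 166, 161, 188, 176]
t=7: [151, 133, 141, 144, 157, 166, 131, 141, 148, 159, 131, 161]
t=8: [181, 189, 187, 179, 172, 175, 189, 185, 174, 169, 189, 179]
t=9: [145, 131, 137, 141, 152, 156, 130, 139, 144, 151, 130, 153]
t=10: [184, 190, 189, 183, 179, 180, 190, 187, 180, 177, 190, 183]
t=11: [139, 128, 132, 136, 143, 146, 127, 134, 137, 143, 127, 143]
t=12: [188, 191, 191, 188, 186, 186, 191, 189, 187, 185, 191, 187]

Answer: [188, 191, 191, 188, 186, 186, 191, 189, 187, 185, 191, 187]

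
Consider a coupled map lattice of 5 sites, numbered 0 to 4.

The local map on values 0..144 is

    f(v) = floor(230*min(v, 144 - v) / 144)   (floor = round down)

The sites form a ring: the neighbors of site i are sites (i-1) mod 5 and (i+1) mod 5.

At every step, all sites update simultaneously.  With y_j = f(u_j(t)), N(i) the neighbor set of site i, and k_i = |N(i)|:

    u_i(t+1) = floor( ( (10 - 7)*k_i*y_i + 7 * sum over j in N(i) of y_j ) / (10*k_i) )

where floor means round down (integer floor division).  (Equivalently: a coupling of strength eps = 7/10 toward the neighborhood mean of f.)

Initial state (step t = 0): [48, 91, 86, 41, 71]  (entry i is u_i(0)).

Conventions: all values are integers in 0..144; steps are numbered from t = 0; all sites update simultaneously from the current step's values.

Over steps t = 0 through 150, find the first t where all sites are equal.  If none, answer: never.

Simulating step by step:
t=0: [48, 91, 86, 41, 71]  (not all equal)
t=1: [91, 84, 79, 91, 83]  (not all equal)
t=2: [92, 93, 93, 95, 87]  (not all equal)
t=3: [85, 81, 79, 83, 83]  (not all equal)
t=4: [97, 98, 99, 99, 95]  (not all equal)
t=5: [75, 73, 71, 73, 74]  (not all equal)
t=6: [111, 111, 113, 112, 111]  (not all equal)
t=7: [52, 50, 50, 50, 51]  (not all equal)
t=8: [80, 80, 79, 79, 81]  (not all equal)
t=9: [101, 102, 102, 101, 101]  (not all equal)
t=10: [67, 67, 67, 67, 68]  (not all equal)
t=11: [107, 107, 107, 107, 107]  (all equal)

Answer: 11
Key observation: Synchronization is absorbing here: once all sites are equal they stay equal, and step 11 is the first all-equal step.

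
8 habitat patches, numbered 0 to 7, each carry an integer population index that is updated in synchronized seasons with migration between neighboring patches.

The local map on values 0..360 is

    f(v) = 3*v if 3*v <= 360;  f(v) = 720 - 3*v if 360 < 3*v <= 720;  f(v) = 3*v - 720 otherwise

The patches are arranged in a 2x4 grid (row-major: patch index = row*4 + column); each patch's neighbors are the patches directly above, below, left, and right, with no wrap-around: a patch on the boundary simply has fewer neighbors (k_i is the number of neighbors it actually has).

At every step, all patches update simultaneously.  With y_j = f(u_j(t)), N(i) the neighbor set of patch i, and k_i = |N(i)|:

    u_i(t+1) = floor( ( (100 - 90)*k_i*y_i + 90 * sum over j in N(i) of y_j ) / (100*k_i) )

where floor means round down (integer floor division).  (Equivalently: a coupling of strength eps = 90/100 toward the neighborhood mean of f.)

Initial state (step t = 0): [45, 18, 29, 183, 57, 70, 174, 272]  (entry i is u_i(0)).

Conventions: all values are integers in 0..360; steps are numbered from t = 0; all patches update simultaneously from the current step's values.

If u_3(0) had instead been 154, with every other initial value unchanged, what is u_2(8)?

Answer: u_2(8) = 140
Key observation: This trace re-runs the system from the modified initial state.

Derivation:
t=0: [45, 18, 29, 154, 57, 70, 174, 272]
t=1: [114, 135, 161, 108, 172, 147, 137, 214]
t=2: [267, 288, 308, 174, 299, 276, 209, 292]
t=3: [152, 132, 150, 181, 102, 135, 149, 146]
t=4: [309, 287, 259, 266, 291, 302, 287, 230]
t=5: [153, 149, 113, 46, 192, 149, 96, 101]
t=6: [213, 289, 243, 302, 254, 238, 303, 222]
t=7: [93, 43, 157, 46, 43, 114, 39, 174]
t=8: [144, 273, 140, 214, 292, 146, 248, 134]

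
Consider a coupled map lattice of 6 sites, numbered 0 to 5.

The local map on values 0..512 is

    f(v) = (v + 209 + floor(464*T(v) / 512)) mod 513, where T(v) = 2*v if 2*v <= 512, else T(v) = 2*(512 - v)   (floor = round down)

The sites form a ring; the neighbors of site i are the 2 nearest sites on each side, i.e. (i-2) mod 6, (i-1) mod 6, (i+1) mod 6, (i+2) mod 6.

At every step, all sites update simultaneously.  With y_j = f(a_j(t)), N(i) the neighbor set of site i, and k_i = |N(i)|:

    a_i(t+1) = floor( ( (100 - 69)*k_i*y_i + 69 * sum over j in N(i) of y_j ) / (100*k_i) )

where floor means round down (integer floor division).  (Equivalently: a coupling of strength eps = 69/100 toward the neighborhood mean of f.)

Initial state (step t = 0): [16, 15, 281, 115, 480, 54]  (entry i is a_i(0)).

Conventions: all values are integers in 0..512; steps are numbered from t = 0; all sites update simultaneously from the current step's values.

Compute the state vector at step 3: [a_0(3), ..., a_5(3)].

Answer: [310, 313, 312, 316, 314, 314]

Derivation:
t=0: [16, 15, 281, 115, 480, 54]
t=1: [292, 255, 253, 219, 249, 242]
t=2: [394, 383, 385, 371, 378, 376]
t=3: [310, 313, 312, 316, 314, 314]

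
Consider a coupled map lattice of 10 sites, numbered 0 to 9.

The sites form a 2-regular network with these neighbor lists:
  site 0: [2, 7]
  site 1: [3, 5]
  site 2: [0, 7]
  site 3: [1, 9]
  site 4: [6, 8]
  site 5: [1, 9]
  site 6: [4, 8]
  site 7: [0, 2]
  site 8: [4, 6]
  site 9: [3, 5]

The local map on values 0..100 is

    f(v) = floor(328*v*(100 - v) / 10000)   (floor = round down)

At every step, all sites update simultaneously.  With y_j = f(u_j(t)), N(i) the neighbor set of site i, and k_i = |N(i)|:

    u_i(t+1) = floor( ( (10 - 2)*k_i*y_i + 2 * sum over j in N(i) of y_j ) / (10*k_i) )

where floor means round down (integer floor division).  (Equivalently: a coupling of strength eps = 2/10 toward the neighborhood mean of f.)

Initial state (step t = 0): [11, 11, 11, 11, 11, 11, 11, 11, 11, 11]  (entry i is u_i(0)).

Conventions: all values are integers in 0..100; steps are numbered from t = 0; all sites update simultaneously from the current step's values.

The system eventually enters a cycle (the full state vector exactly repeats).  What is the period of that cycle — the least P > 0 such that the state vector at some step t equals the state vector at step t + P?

Simulating step by step:
t=0: [11, 11, 11, 11, 11, 11, 11, 11, 11, 11]
t=1: [32, 32, 32, 32, 32, 32, 32, 32, 32, 32]
t=2: [71, 71, 71, 71, 71, 71, 71, 71, 71, 71]
t=3: [67, 67, 67, 67, 67, 67, 67, 67, 67, 67]
t=4: [72, 72, 72, 72, 72, 72, 72, 72, 72, 72]
t=5: [66, 66, 66, 66, 66, 66, 66, 66, 66, 66]
t=6: [73, 73, 73, 73, 73, 73, 73, 73, 73, 73]
t=7: [64, 64, 64, 64, 64, 64, 64, 64, 64, 64]
t=8: [75, 75, 75, 75, 75, 75, 75, 75, 75, 75]
t=9: [61, 61, 61, 61, 61, 61, 61, 61, 61, 61]
t=10: [78, 78, 78, 78, 78, 78, 78, 78, 78, 78]
t=11: [56, 56, 56, 56, 56, 56, 56, 56, 56, 56]
t=12: [80, 80, 80, 80, 80, 80, 80, 80, 80, 80]
t=13: [52, 52, 52, 52, 52, 52, 52, 52, 52, 52]
t=14: [81, 81, 81, 81, 81, 81, 81, 81, 81, 81]
t=15: [50, 50, 50, 50, 50, 50, 50, 50, 50, 50]
t=16: [82, 82, 82, 82, 82, 82, 82, 82, 82, 82]
t=17: [48, 48, 48, 48, 48, 48, 48, 48, 48, 48]
t=18: [81, 81, 81, 81, 81, 81, 81, 81, 81, 81]

Answer: 4
Key observation: The state at step 14, [81, 81, 81, 81, 81, 81, 81, 81, 81, 81], reappears at step 18 — and no state repeats earlier — so the cycle the system enters has period 4.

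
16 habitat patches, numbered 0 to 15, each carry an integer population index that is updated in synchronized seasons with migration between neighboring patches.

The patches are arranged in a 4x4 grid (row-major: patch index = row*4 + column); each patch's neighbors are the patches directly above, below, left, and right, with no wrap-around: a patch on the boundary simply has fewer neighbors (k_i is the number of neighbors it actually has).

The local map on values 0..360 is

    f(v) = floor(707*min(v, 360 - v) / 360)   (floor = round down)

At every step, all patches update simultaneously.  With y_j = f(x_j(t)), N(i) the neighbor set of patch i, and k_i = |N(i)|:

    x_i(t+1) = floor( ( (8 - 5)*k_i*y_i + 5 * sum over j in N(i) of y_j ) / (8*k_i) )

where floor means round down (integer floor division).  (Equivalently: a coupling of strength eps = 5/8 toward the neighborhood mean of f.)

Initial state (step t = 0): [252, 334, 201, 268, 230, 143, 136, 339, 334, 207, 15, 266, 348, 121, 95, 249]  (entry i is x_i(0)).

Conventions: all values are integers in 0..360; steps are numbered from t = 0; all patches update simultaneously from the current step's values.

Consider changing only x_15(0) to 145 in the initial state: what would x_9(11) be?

Simulating step by step:
t=0: [252, 334, 201, 268, 230, 143, 136, 339, 334, 207, 15, 266, 348, 121, 95, 145]
t=1: [175, 186, 220, 177, 208, 241, 203, 146, 139, 205, 157, 142, 98, 194, 184, 222]
t=2: [328, 304, 310, 305, 288, 282, 287, 301, 267, 291, 308, 284, 258, 297, 317, 296]
t=3: [101, 106, 111, 107, 135, 139, 126, 126, 167, 138, 118, 127, 170, 133, 104, 119]
t=4: [222, 221, 219, 223, 265, 256, 243, 239, 303, 272, 238, 241, 308, 266, 227, 228]
t=5: [244, 258, 263, 261, 191, 210, 235, 241, 137, 179, 229, 240, 130, 180, 239, 251]
t=6: [251, 223, 204, 204, 288, 286, 244, 227, 296, 314, 263, 234, 290, 308, 260, 227]
t=7: [208, 239, 281, 291, 153, 167, 226, 260, 123, 121, 190, 240, 122, 126, 188, 236]
t=8: [279, 251, 190, 160, 292, 284, 256, 205, 252, 268, 292, 248, 242, 262, 297, 269]
t=9: [168, 213, 277, 316, 158, 170, 220, 267, 192, 174, 163, 210, 212, 183, 150, 173]
t=10: [310, 279, 196, 140, 322, 314, 258, 204, 319, 335, 307, 285, 320, 322, 319, 310]
t=11: [109, 165, 252, 299, 83, 109, 203, 244, 71, 72, 113, 160, 77, 70, 87, 107]

Answer: x_9(11) = 72
Key observation: This trace re-runs the system from the modified initial state.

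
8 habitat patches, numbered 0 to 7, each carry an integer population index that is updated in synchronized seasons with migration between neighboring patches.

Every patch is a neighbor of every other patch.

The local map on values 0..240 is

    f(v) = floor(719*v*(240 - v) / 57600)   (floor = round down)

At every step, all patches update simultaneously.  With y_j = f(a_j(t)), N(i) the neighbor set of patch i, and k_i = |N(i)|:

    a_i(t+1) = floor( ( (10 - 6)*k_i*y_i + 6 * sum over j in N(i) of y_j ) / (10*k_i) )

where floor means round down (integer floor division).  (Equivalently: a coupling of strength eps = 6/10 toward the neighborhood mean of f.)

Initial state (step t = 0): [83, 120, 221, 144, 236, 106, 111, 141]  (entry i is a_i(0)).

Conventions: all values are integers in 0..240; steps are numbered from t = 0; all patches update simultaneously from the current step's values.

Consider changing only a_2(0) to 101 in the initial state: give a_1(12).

Answer: a_1(12) = 162
Key observation: This trace re-runs the system from the modified initial state.

Derivation:
t=0: [83, 120, 101, 144, 236, 106, 111, 141]
t=1: [156, 161, 160, 159, 108, 160, 161, 159]
t=2: [162, 160, 160, 161, 166, 160, 160, 161]
t=3: [157, 158, 158, 157, 156, 158, 158, 157]
t=4: [161, 161, 161, 161, 162, 161, 161, 161]
t=5: [157, 157, 157, 157, 157, 157, 157, 157]
t=6: [162, 162, 162, 162, 162, 162, 162, 162]
t=7: [157, 157, 157, 157, 157, 157, 157, 157]
t=8: [162, 162, 162, 162, 162, 162, 162, 162]
t=9: [157, 157, 157, 157, 157, 157, 157, 157]
t=10: [162, 162, 162, 162, 162, 162, 162, 162]
t=11: [157, 157, 157, 157, 157, 157, 157, 157]
t=12: [162, 162, 162, 162, 162, 162, 162, 162]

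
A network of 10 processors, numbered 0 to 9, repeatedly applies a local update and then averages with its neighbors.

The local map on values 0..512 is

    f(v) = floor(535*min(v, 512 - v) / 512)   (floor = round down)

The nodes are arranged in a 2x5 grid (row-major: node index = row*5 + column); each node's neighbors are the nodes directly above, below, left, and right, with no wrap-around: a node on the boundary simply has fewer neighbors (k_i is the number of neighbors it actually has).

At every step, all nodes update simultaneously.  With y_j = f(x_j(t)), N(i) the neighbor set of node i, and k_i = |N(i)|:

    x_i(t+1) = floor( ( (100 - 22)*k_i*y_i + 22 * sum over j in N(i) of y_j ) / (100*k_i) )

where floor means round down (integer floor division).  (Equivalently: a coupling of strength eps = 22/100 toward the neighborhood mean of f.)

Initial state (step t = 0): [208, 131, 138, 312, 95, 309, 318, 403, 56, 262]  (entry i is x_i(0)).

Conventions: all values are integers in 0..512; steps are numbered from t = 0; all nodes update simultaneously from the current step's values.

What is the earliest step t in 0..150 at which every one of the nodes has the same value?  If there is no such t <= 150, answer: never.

Answer: never
Key observation: The state at step 21 reappears at step 23 — the system is in a cycle of period 2 from step 21 on.  No step 0..23 is synchronized, and the cycle repeats forever, so no step up to 150 (or ever) has all nodes equal.

Derivation:
t=0: [208, 131, 138, 312, 95, 309, 318, 403, 56, 262]  (not all equal)
t=1: [207, 147, 145, 184, 128, 211, 191, 117, 87, 220]  (not all equal)
t=2: [209, 160, 152, 177, 150, 217, 191, 127, 110, 203]  (not all equal)
t=3: [213, 172, 158, 174, 165, 222, 193, 137, 127, 195]  (not all equal)
t=4: [218, 182, 165, 175, 176, 226, 197, 148, 141, 191]  (not all equal)
t=5: [223, 192, 172, 178, 184, 231, 202, 158, 153, 191]  (not all equal)
t=6: [230, 201, 179, 183, 192, 236, 209, 168, 164, 193]  (not all equal)
t=7: [237, 211, 188, 189, 199, 242, 216, 178, 174, 197]  (not all equal)
t=8: [244, 220, 197, 196, 205, 248, 223, 188, 184, 202]  (not all equal)
t=9: [251, 229, 206, 203, 212, 255, 231, 199, 194, 209]  (not all equal)
t=10: [259, 239, 215, 212, 219, 262, 240, 209, 204, 216]  (not all equal)
t=11: [262, 248, 225, 221, 226, 260, 248, 220, 214, 224]  (not all equal)
t=12: [261, 257, 235, 230, 235, 262, 257, 231, 224, 233]  (not all equal)
t=13: [262, 264, 245, 240, 244, 261, 263, 242, 235, 242]  (not all equal)
t=14: [260, 259, 255, 250, 253, 261, 259, 252, 246, 251]  (not all equal)
t=15: [263, 264, 265, 261, 263, 262, 263, 262, 258, 261]  (not all equal)
t=16: [260, 259, 258, 261, 260, 260, 260, 261, 264, 262]  (not all equal)
t=17: [263, 263, 264, 262, 262, 263, 263, 262, 259, 261]  (not all equal)
t=18: [260, 259, 259, 261, 261, 260, 260, 261, 263, 262]  (not all equal)
t=19: [263, 263, 263, 262, 261, 263, 263, 262, 260, 261]  (not all equal)
t=20: [260, 260, 260, 261, 261, 260, 260, 261, 262, 262]  (not all equal)
t=21: [263, 263, 262, 262, 261, 263, 262, 262, 261, 261]  (not all equal)
t=22: [260, 260, 260, 261, 261, 260, 260, 261, 261, 262]  (not all equal)
t=23: [263, 263, 262, 262, 261, 263, 262, 262, 261, 261]  (not all equal)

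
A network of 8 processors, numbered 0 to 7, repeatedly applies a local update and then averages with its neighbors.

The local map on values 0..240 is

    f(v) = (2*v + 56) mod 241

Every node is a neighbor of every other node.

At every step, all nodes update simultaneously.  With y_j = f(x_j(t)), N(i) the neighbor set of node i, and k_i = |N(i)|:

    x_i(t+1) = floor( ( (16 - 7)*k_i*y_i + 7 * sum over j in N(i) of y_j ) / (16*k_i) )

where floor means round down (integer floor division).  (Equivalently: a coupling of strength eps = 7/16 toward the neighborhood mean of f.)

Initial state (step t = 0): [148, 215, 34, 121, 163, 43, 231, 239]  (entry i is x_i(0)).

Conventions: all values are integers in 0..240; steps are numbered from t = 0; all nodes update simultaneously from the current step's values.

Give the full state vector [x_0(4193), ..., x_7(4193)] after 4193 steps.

Simulating step by step:
t=0: [148, 215, 34, 121, 163, 43, 231, 239]
t=1: [97, 43, 103, 70, 112, 112, 59, 67]
t=2: [55, 121, 61, 148, 70, 70, 137, 145]
t=3: [151, 97, 157, 124, 166, 166, 113, 121]
t=4: [102, 48, 108, 75, 117, 117, 64, 72]
t=5: [65, 131, 71, 158, 80, 80, 147, 155]
t=6: [171, 117, 177, 144, 186, 186, 133, 141]
t=7: [142, 88, 148, 115, 157, 157, 104, 112]
t=8: [99, 166, 105, 72, 114, 114, 61, 69]
t=9: [59, 126, 65, 152, 74, 74, 141, 149]
t=10: [159, 106, 165, 132, 174, 174, 121, 129]
t=11: [119, 66, 125, 92, 134, 134, 81, 89]
t=12: [99, 166, 105, 192, 114, 114, 181, 189]
t=13: [59, 126, 65, 152, 74, 74, 141, 149]

Answer: [59, 126, 65, 152, 74, 74, 141, 149]
Key observation: The state at step 9, [59, 126, 65, 152, 74, 74, 141, 149], reappears at step 13: the system is in a cycle of period 4 from step 9 on.  Therefore the state at step 4193 equals the state at step 9 + ((4193 - 9) mod 4) = 9, which is [59, 126, 65, 152, 74, 74, 141, 149].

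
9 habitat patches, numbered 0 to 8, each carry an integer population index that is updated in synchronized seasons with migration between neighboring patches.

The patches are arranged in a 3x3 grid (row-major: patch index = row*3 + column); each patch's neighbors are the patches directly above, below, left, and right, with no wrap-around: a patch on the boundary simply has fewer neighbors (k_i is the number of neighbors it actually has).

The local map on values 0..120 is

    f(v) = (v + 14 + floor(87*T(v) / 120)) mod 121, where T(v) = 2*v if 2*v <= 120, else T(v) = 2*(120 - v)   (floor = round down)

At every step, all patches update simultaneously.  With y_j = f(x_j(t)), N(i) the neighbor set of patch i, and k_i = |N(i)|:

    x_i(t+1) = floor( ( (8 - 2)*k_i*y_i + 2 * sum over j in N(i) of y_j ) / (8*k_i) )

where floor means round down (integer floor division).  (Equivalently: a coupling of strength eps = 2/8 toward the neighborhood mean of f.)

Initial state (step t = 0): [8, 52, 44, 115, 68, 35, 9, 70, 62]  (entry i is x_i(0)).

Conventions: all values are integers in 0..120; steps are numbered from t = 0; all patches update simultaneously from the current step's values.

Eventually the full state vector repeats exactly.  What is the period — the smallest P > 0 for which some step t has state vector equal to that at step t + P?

Answer: 4
Key observation: The state at step 15, [29, 28, 36, 29, 32, 90, 28, 33, 89], reappears at step 19 — and no state repeats earlier — so the cycle the system enters has period 4.

Derivation:
t=0: [8, 52, 44, 115, 68, 35, 9, 70, 62]
t=1: [29, 20, 14, 20, 37, 80, 33, 35, 46]
t=2: [79, 67, 47, 70, 94, 36, 90, 91, 20]
t=3: [32, 32, 23, 33, 30, 84, 27, 28, 63]
t=4: [92, 89, 67, 92, 83, 38, 82, 78, 42]
t=5: [25, 27, 43, 25, 33, 95, 29, 37, 104]
t=6: [75, 84, 102, 77, 88, 37, 86, 94, 31]
t=7: [32, 28, 32, 31, 32, 89, 28, 30, 82]
t=8: [90, 84, 82, 88, 86, 37, 83, 82, 36]
t=9: [26, 28, 39, 27, 32, 91, 28, 35, 93]
t=10: [78, 84, 95, 80, 86, 38, 83, 90, 34]
t=11: [30, 28, 35, 30, 33, 92, 28, 32, 89]
t=12: [86, 84, 87, 87, 88, 37, 83, 85, 34]
t=13: [28, 28, 36, 27, 32, 90, 28, 33, 89]
t=14: [81, 84, 90, 81, 86, 37, 83, 87, 34]
t=15: [29, 28, 36, 29, 32, 90, 28, 33, 89]
t=16: [84, 84, 90, 85, 86, 37, 83, 87, 34]
t=17: [28, 28, 36, 28, 32, 90, 28, 33, 89]
t=18: [82, 84, 90, 82, 86, 37, 83, 87, 34]
t=19: [29, 28, 36, 29, 32, 90, 28, 33, 89]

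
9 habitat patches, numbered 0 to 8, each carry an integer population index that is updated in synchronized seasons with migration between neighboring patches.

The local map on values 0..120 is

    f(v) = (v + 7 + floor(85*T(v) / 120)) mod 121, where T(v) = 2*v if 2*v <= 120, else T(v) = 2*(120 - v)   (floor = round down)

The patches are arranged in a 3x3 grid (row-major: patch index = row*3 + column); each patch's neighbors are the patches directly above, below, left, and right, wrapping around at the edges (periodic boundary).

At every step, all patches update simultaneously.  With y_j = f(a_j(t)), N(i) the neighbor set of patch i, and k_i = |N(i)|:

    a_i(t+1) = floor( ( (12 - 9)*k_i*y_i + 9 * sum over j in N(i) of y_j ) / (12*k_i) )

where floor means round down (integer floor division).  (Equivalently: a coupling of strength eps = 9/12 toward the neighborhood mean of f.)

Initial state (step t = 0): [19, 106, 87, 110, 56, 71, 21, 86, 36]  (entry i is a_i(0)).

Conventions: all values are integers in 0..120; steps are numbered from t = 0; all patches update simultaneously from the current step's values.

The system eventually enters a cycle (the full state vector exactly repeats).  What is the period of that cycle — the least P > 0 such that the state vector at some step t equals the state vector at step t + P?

Answer: 4
Key observation: The state at step 17, [25, 25, 25, 25, 25, 25, 25, 25, 25], reappears at step 21 — and no state repeats earlier — so the cycle the system enters has period 4.

Derivation:
t=0: [19, 106, 87, 110, 56, 71, 21, 86, 36]
t=1: [31, 23, 39, 31, 17, 33, 47, 39, 46]
t=2: [88, 77, 90, 83, 73, 86, 101, 90, 106]
t=3: [18, 20, 18, 19, 21, 19, 16, 18, 15]
t=4: [50, 52, 50, 51, 53, 50, 47, 50, 47]
t=5: [28, 8, 28, 29, 9, 29, 56, 51, 55]
t=6: [55, 41, 55, 56, 42, 56, 38, 19, 38]
t=7: [50, 63, 50, 51, 64, 51, 59, 89, 59]
t=8: [15, 18, 15, 15, 19, 15, 18, 25, 18]
t=9: [45, 50, 45, 46, 51, 46, 50, 54, 50]
t=10: [74, 49, 74, 76, 50, 76, 49, 9, 49]
t=11: [16, 16, 16, 17, 16, 17, 16, 10, 16]
t=12: [45, 42, 45, 46, 43, 46, 42, 41, 42]
t=13: [112, 110, 112, 114, 111, 114, 110, 107, 110]
t=14: [9, 9, 9, 8, 9, 8, 9, 10, 9]
t=15: [27, 28, 27, 27, 27, 27, 28, 28, 28]
t=16: [72, 72, 72, 72, 72, 72, 73, 73, 73]
t=17: [25, 25, 25, 25, 25, 25, 25, 25, 25]
t=18: [67, 67, 67, 67, 67, 67, 67, 67, 67]
t=19: [28, 28, 28, 28, 28, 28, 28, 28, 28]
t=20: [74, 74, 74, 74, 74, 74, 74, 74, 74]
t=21: [25, 25, 25, 25, 25, 25, 25, 25, 25]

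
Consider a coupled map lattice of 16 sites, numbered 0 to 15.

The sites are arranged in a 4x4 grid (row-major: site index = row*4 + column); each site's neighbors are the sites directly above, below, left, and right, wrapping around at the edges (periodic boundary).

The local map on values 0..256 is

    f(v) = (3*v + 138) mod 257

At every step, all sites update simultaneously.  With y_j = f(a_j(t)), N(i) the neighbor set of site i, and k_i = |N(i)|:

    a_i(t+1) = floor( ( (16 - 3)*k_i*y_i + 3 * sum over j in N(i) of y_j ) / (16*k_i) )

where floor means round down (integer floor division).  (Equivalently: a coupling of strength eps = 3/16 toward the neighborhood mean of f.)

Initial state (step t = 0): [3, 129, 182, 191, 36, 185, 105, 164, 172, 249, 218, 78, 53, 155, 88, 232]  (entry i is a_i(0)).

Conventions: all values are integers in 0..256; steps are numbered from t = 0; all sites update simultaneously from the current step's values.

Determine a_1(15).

Answer: a_1(15) = 160

Derivation:
t=0: [3, 129, 182, 191, 36, 185, 105, 164, 172, 249, 218, 78, 53, 155, 88, 232]
t=1: [142, 36, 163, 183, 227, 172, 182, 129, 137, 112, 43, 109, 53, 86, 133, 74]
t=2: [64, 220, 120, 153, 50, 145, 150, 37, 52, 191, 37, 176, 47, 137, 35, 104]
t=3: [66, 41, 215, 102, 44, 63, 97, 218, 48, 177, 233, 157, 33, 51, 231, 180]
t=4: [84, 12, 29, 164, 19, 73, 147, 38, 43, 135, 76, 90, 206, 49, 61, 160]
t=5: [142, 164, 202, 127, 181, 102, 84, 229, 37, 35, 103, 144, 209, 46, 73, 111]
t=6: [65, 117, 203, 29, 161, 182, 139, 60, 235, 227, 179, 78, 228, 48, 111, 193]
t=7: [90, 212, 222, 209, 104, 158, 62, 72, 73, 59, 150, 116, 59, 45, 203, 193]
t=8: [146, 16, 52, 226, 177, 94, 68, 113, 106, 60, 87, 208, 69, 29, 204, 201]
t=9: [72, 173, 55, 62, 156, 155, 95, 203, 187, 83, 144, 238, 104, 209, 221, 213]
t=10: [102, 138, 56, 72, 103, 97, 154, 208, 173, 132, 64, 88, 182, 227, 41, 22]
t=11: [175, 52, 50, 111, 189, 155, 95, 225, 140, 36, 71, 149, 165, 49, 20, 185]
t=12: [147, 43, 54, 192, 170, 102, 146, 64, 65, 211, 108, 74, 115, 50, 176, 173]
t=13: [79, 23, 54, 177, 127, 161, 74, 82, 83, 23, 181, 106, 198, 43, 143, 148]
t=14: [123, 181, 59, 142, 26, 111, 104, 124, 135, 187, 162, 184, 192, 40, 56, 84]
t=15: [232, 160, 68, 73, 210, 209, 186, 235, 59, 166, 117, 167, 181, 28, 53, 130]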